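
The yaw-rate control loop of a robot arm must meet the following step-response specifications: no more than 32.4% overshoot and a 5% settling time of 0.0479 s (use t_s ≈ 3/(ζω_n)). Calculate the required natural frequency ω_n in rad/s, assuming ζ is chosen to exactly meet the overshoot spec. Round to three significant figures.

ω_n ≈ 185 rad/s

From %OS = 100·exp(−πζ/√(1−ζ²)), invert to get ζ = −ln(OS)/√(π² + ln²(OS)) with OS = 0.324.
−ln 0.324 = 1.127, so ζ = 1.127/√(π² + 1.270) = 0.338.
Then ω_n = 3/(ζ t_s) = 3/(0.338 × 0.0479) = 185 rad/s.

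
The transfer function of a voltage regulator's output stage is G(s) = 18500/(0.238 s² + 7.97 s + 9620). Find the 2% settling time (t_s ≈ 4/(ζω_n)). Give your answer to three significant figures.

t_s ≈ 0.239 s

Dividing through by 0.238: denominator becomes s² + 33.49 s + 40420.
So ω_n = √40420 = 201 rad/s and ζ = 33.49/(2·201) = 0.0833.
t_s ≈ 4/(ζω_n) = 0.239 s.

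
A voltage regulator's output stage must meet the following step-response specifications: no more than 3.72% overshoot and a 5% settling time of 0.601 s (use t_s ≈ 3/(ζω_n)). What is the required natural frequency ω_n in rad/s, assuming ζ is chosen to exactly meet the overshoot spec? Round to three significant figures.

Inverting the overshoot relation: ζ = |ln 0.0372|/√(π² + ln²0.0372) = 0.723.
Then ω_n = 3/(ζ t_s) = 3/(0.723 × 0.601) = 6.90 rad/s.

ω_n ≈ 6.90 rad/s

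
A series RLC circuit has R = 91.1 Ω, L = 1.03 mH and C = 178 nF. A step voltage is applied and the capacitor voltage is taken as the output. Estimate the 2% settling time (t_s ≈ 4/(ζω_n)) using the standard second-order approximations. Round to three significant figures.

For a series RLC circuit (capacitor voltage as output), ω_n = 1/√(LC) = 1/√(1.03 mH · 178 nF) = 73900 rad/s.
ζ = (R/2)·√(C/L) = (91.1/2)·√(178 nF/1.03 mH) = 0.599.
t_s ≈ 4/(ζω_n) = 0.0000905 s.

t_s ≈ 0.0000905 s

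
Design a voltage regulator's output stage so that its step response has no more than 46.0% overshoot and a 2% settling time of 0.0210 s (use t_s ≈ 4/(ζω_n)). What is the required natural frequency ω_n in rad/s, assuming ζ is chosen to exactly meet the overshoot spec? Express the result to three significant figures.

ω_n ≈ 794 rad/s

From %OS = 100·exp(−πζ/√(1−ζ²)), invert to get ζ = −ln(OS)/√(π² + ln²(OS)) with OS = 0.460.
−ln 0.460 = 0.7765, so ζ = 0.7765/√(π² + 0.6030) = 0.240.
From t_s ≈ 4/(ζω_n): ω_n = 4/(ζ·t_s) = 4/(0.240·0.0210) = 794 rad/s.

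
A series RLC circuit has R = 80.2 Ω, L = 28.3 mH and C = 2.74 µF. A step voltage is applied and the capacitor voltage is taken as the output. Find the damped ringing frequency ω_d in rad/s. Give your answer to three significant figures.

For a series RLC circuit (capacitor voltage as output), ω_n = 1/√(LC) = 1/√(28.3 mH · 2.74 µF) = 3590 rad/s.
ζ = (R/2)·√(C/L) = (80.2/2)·√(2.74 µF/28.3 mH) = 0.395.
The damped frequency ω_d = ω_n√(1−ζ²) = 3300 rad/s.

ω_d ≈ 3300 rad/s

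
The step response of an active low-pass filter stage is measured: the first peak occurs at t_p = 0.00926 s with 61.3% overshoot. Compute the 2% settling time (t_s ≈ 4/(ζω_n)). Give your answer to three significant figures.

From the overshoot, ζ = −ln(OS)/√(π²+ln²(OS)) = 0.154.
t_p = π/ω_d ⇒ ω_d = 339 rad/s; then ω_n = ω_d/√(1−ζ²) = 343 rad/s.
t_s ≈ 4/(ζω_n) = 4/(0.154·343) = 0.0757 s.

t_s ≈ 0.0757 s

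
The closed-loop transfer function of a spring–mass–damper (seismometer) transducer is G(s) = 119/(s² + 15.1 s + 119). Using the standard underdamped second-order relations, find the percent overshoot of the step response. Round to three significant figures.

Comparing the denominator to s² + 2ζω_n s + ω_n²: ω_n = √119 = 10.9 rad/s, and 2ζω_n = 15.1 so ζ = 15.1/(2·10.9) = 0.692.
%OS = 100 e^{−πζ/√(1−ζ²)} with ζ = 0.692 gives 4.92%.

%OS ≈ 4.92%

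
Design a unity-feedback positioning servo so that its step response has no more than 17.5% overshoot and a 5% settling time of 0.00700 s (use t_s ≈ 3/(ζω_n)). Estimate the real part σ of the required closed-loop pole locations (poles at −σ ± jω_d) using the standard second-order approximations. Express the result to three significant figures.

σ ≈ 429

The settling-time spec alone fixes σ = ζω_n = 3/t_s = 3/0.00700 = 429.
(Overshoot then fixes ζ = 0.485 and hence ω_d = σ·√(1−ζ²)/ζ = 772 rad/s.)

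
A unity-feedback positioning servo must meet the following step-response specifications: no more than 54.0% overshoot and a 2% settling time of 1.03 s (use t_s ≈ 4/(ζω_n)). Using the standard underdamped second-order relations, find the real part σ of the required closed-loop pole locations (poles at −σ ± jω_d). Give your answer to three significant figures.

σ ≈ 3.88

The settling-time spec alone fixes σ = ζω_n = 4/t_s = 4/1.03 = 3.88.
(Overshoot then fixes ζ = 0.192 and hence ω_d = σ·√(1−ζ²)/ζ = 19.8 rad/s.)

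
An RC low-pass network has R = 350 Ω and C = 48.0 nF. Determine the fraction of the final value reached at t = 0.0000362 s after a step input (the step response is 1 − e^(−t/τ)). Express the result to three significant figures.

τ = RC = 350 × 48.0 nF = 0.0000168 s.
y(t)/y_∞ = 1 − e^(−t/τ) = 1 − e^(−0.0000362/0.0000168) = 1 − e^(−2.15) = 0.884.

y/y_∞ ≈ 0.884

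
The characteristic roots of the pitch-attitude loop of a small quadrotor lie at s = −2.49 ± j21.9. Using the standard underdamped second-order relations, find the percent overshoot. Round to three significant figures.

%OS ≈ 70.0%

The poles are at −σ ± jω_d with σ = 2.49 and ω_d = 21.9, so ω_n = √(σ²+ω_d²) = 22.0 rad/s and ζ = σ/ω_n = 0.113.
%OS = 100 e^{−πζ/√(1−ζ²)} with ζ = 0.113 gives 70.0%.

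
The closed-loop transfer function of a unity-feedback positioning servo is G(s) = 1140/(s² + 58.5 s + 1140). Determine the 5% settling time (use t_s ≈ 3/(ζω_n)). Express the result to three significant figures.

ω_n = √1140 = 33.8 rad/s; ζ = 58.5/(2·33.8) = 0.866.
t_s ≈ 3/(ζω_n) = 3/(0.866·33.8) = 0.103 s.

t_s ≈ 0.103 s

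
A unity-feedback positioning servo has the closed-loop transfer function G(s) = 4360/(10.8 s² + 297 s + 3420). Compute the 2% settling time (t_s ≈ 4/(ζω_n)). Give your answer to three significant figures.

t_s ≈ 0.291 s

Dividing through by 10.8: denominator becomes s² + 27.50 s + 316.7.
So ω_n = √316.7 = 17.8 rad/s and ζ = 27.50/(2·17.8) = 0.773.
t_s ≈ 4/(ζω_n) = 0.291 s.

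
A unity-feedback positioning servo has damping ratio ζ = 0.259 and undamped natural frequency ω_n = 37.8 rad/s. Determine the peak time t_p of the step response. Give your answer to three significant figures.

t_p ≈ 0.0860 s

The damped frequency is ω_d = ω_n√(1−ζ²) = 37.8·√(1−0.0671) = 36.5 rad/s.
Peak time t_p = π/ω_d = π/36.5 = 0.0860 s.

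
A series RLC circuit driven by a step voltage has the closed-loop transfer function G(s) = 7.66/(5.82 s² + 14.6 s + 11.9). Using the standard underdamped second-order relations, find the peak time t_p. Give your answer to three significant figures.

t_p ≈ 4.58 s

Dividing through by 5.82: denominator becomes s² + 2.509 s + 2.045.
So ω_n = √2.045 = 1.43 rad/s and ζ = 2.509/(2·1.43) = 0.877.
ω_d = ω_n√(1−ζ²) = 0.687 rad/s. t_p = π/ω_d = 4.58 s.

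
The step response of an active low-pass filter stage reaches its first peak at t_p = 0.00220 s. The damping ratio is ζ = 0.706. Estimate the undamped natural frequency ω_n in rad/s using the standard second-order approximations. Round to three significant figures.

Peak time t_p = π/ω_d, so ω_d = π/t_p = π/0.00220 = 1430 rad/s.
ω_n = ω_d/√(1−ζ²) = 1430/√0.502 = 2020 rad/s.

ω_n ≈ 2020 rad/s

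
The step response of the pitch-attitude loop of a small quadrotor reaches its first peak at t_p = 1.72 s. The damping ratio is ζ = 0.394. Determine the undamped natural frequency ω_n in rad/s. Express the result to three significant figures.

Peak time t_p = π/ω_d, so ω_d = π/t_p = π/1.72 = 1.83 rad/s.
ω_n = ω_d/√(1−ζ²) = 1.83/√0.845 = 1.99 rad/s.

ω_n ≈ 1.99 rad/s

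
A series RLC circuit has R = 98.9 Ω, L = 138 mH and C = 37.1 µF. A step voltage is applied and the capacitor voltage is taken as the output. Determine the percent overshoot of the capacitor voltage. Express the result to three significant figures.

For a series RLC circuit (capacitor voltage as output), ω_n = 1/√(LC) = 1/√(138 mH · 37.1 µF) = 442 rad/s.
ζ = (R/2)·√(C/L) = (98.9/2)·√(37.1 µF/138 mH) = 0.811.
%OS = 100 e^{−πζ/√(1−ζ²)} with ζ = 0.811 gives 1.29%.

%OS ≈ 1.29%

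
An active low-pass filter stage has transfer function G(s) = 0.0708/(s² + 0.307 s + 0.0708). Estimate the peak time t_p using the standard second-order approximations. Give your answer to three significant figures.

ω_n = √0.0708 = 0.266 rad/s; ζ = 0.307/(2·0.266) = 0.577.
ω_d = ω_n√(1−ζ²) = 0.217 rad/s. Then t_p = π/ω_d = 14.5 s.

t_p ≈ 14.5 s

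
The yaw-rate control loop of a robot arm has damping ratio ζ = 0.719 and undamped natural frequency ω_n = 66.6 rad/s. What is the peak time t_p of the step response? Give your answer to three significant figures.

t_p ≈ 0.0679 s

The damped frequency is ω_d = ω_n√(1−ζ²) = 66.6·√(1−0.517) = 46.3 rad/s.
Peak time t_p = π/ω_d = π/46.3 = 0.0679 s.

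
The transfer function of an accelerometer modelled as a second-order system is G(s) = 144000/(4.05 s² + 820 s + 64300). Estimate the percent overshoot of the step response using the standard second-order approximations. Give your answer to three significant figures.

%OS ≈ 1.44%

Dividing through by 4.05: denominator becomes s² + 202.5 s + 15880.
So ω_n = √15880 = 126 rad/s and ζ = 202.5/(2·126) = 0.803.
%OS = 100 e^{−πζ/√(1−ζ²)} with ζ = 0.803 gives 1.44%.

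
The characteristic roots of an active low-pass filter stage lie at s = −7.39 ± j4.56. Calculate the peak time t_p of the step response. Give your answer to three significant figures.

t_p ≈ 0.689 s

t_p = π/ω_d with ω_d = 4.56 (the imaginary part), so t_p = 0.689 s.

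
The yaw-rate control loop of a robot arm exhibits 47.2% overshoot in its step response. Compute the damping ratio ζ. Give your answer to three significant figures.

Inverting the overshoot relation: ζ = |ln 0.472|/√(π² + ln²0.472) = 0.232.

ζ ≈ 0.232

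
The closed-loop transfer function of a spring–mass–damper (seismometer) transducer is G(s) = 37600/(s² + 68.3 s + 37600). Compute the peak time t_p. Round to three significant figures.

Matching coefficients with s² + 2ζω_n s + ω_n² gives ω_n² = 37600 ⇒ ω_n = 194 rad/s, and ζ = 68.3/(2ω_n) = 0.176.
ω_d = 194·√(1 − 0.176²) = 191 rad/s. Then t_p = π/ω_d = 0.0165 s.

t_p ≈ 0.0165 s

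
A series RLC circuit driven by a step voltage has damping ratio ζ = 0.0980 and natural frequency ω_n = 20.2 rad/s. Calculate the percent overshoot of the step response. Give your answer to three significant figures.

%OS ≈ 73.4%

For an underdamped second-order system, %OS = 100·exp(−πζ/√(1−ζ²)).
πζ/√(1−ζ²) = π·0.0980/√(1−0.00960) = 0.3094, so %OS = 100·e^(−0.3094) = 73.4%.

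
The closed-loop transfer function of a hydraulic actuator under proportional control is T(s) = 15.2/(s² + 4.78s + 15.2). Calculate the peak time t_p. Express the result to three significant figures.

t_p ≈ 1.02 s

Matching coefficients with s² + 2ζω_n s + ω_n² gives ω_n² = 15.2 ⇒ ω_n = 3.90 rad/s, and ζ = 4.78/(2ω_n) = 0.613.
The damped frequency ω_d = ω_n√(1−ζ²) = 3.08 rad/s. Then t_p = π/ω_d = 1.02 s.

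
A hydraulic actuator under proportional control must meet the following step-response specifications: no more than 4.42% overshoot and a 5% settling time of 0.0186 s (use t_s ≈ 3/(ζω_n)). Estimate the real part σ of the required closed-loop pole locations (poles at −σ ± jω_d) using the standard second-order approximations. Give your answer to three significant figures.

σ ≈ 161

The settling-time spec alone fixes σ = ζω_n = 3/t_s = 3/0.0186 = 161.
(Overshoot then fixes ζ = 0.705 and hence ω_d = σ·√(1−ζ²)/ζ = 162 rad/s.)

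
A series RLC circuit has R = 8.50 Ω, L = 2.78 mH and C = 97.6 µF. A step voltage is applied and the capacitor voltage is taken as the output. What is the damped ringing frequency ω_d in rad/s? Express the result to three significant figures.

ω_d ≈ 1160 rad/s

For a series RLC circuit (capacitor voltage as output), ω_n = 1/√(LC) = 1/√(2.78 mH · 97.6 µF) = 1920 rad/s.
ζ = (R/2)·√(C/L) = (8.50/2)·√(97.6 µF/2.78 mH) = 0.796.
ω_d = 1920·√(1 − 0.796²) = 1160 rad/s.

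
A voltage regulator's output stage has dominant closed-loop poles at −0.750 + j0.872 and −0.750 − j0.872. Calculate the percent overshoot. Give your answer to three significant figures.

%OS ≈ 6.71%

The poles are at −σ ± jω_d with σ = 0.750 and ω_d = 0.872, so ω_n = √(σ²+ω_d²) = 1.15 rad/s and ζ = σ/ω_n = 0.652.
Overshoot: exp(−π·0.652/√(1−0.652²)) = 0.0671, i.e. 6.71%.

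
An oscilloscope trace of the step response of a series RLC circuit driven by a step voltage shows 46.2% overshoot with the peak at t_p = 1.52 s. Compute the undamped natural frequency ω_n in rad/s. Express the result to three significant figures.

ω_n ≈ 2.13 rad/s

The overshoot fixes ζ = −ln(OS)/√(π²+ln²(OS)) = 0.239.
t_p = π/ω_d ⇒ ω_d = 2.07 rad/s; then ω_n = ω_d/√(1−ζ²) = 2.13 rad/s.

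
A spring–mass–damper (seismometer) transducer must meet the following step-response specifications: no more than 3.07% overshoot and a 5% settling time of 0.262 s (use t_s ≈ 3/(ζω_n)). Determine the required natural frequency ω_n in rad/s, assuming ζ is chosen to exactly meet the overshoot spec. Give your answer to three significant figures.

ζ = −ln(OS)/√(π² + (ln OS)²). With OS = 0.0307, ln OS = −3.483 and ζ = 3.483/4.691 = 0.743.
Then ω_n = 3/(ζ t_s) = 3/(0.743 × 0.262) = 15.4 rad/s.

ω_n ≈ 15.4 rad/s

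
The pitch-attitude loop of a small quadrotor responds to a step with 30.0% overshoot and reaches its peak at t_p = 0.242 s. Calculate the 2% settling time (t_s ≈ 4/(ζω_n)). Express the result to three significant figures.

The overshoot fixes ζ = −ln(OS)/√(π²+ln²(OS)) = 0.358.
From t_p = π/ω_d, ω_d = π/0.242 = 13.0 rad/s, so ω_n = ω_d/√(1−ζ²) = 13.9 rad/s.
t_s ≈ 4/(ζω_n) = 4/(0.358·13.9) = 0.804 s.

t_s ≈ 0.804 s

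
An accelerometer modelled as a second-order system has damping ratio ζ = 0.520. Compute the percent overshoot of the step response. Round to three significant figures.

%OS ≈ 14.8%

For an underdamped second-order system, %OS = 100·exp(−πζ/√(1−ζ²)).
πζ/√(1−ζ²) = π·0.520/√(1−0.270) = 1.913, so %OS = 100·e^(−1.913) = 14.8%.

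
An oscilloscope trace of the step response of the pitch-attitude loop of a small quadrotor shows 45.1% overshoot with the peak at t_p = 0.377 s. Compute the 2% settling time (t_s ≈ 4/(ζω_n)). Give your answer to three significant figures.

ζ from %OS: ζ = |ln 0.451|/√(π²+ln²0.451) = 0.246.
From t_p = π/ω_d, ω_d = π/0.377 = 8.33 rad/s, so ω_n = ω_d/√(1−ζ²) = 8.60 rad/s.
t_s ≈ 4/(ζω_n) = 4/(0.246·8.60) = 1.89 s.

t_s ≈ 1.89 s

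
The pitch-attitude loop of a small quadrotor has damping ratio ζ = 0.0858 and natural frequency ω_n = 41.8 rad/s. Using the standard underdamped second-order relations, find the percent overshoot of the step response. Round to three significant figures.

For an underdamped second-order system, %OS = 100·exp(−πζ/√(1−ζ²)).
πζ/√(1−ζ²) = π·0.0858/√(1−0.00736) = 0.2705, so %OS = 100·e^(−0.2705) = 76.3%.

%OS ≈ 76.3%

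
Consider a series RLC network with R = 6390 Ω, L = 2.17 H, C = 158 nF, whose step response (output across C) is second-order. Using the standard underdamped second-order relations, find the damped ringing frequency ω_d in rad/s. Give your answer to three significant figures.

ω_d ≈ 865 rad/s

For a series RLC circuit (capacitor voltage as output), ω_n = 1/√(LC) = 1/√(2.17 H · 158 nF) = 1710 rad/s.
ζ = (R/2)·√(C/L) = (6390/2)·√(158 nF/2.17 H) = 0.862.
ω_d = ω_n√(1−ζ²) = 865 rad/s.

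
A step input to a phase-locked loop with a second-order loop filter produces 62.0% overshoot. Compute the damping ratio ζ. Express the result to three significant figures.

From %OS = 100·exp(−πζ/√(1−ζ²)), invert to get ζ = −ln(OS)/√(π² + ln²(OS)) with OS = 0.620.
−ln 0.620 = 0.4780, so ζ = 0.4780/√(π² + 0.2285) = 0.150.

ζ ≈ 0.150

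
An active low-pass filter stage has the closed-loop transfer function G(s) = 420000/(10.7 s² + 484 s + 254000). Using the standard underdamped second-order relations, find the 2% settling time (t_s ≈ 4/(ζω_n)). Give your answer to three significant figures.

t_s ≈ 0.177 s

Dividing through by 10.7: denominator becomes s² + 45.23 s + 23740.
So ω_n = √23740 = 154 rad/s and ζ = 45.23/(2·154) = 0.147.
t_s ≈ 4/(ζω_n) = 0.177 s.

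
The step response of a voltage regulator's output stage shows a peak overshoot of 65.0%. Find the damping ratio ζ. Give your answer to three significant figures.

ζ = −ln(OS)/√(π² + (ln OS)²). With OS = 0.650, ln OS = −0.4308 and ζ = 0.4308/3.171 = 0.136.

ζ ≈ 0.136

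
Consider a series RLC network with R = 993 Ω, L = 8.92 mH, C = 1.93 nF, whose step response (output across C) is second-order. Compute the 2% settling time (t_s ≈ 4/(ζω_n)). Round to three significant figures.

t_s ≈ 0.0000719 s

For a series RLC circuit (capacitor voltage as output), ω_n = 1/√(LC) = 1/√(8.92 mH · 1.93 nF) = 241000 rad/s.
ζ = (R/2)·√(C/L) = (993/2)·√(1.93 nF/8.92 mH) = 0.231.
t_s ≈ 4/(ζω_n) = 0.0000719 s.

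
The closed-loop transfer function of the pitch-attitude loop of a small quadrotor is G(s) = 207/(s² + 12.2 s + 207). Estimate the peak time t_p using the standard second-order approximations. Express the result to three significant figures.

Comparing the denominator to s² + 2ζω_n s + ω_n²: ω_n = √207 = 14.4 rad/s, and 2ζω_n = 12.2 so ζ = 12.2/(2·14.4) = 0.424.
The damped frequency ω_d = ω_n√(1−ζ²) = 13.0 rad/s. Then t_p = π/ω_d = 0.241 s.

t_p ≈ 0.241 s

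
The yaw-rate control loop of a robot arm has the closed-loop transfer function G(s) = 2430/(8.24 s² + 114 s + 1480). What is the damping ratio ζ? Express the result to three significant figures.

Dividing through by 8.24: denominator becomes s² + 13.83 s + 179.6.
So ω_n = √179.6 = 13.4 rad/s and ζ = 13.83/(2·13.4) = 0.516.

ζ ≈ 0.516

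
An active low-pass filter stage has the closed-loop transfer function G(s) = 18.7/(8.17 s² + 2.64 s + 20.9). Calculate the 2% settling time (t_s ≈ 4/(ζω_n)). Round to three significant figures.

Dividing through by 8.17: denominator becomes s² + 0.3231 s + 2.558.
So ω_n = √2.558 = 1.60 rad/s and ζ = 0.3231/(2·1.60) = 0.101.
t_s ≈ 4/(ζω_n) = 24.8 s.

t_s ≈ 24.8 s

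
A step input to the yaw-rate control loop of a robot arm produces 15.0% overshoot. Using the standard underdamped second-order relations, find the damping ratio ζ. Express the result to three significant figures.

ζ ≈ 0.517

ζ = −ln(OS)/√(π² + (ln OS)²). With OS = 0.150, ln OS = −1.897 and ζ = 1.897/3.670 = 0.517.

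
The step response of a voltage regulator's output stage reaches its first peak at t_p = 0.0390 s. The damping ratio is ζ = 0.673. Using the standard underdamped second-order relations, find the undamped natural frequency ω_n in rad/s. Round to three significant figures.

Peak time t_p = π/ω_d, so ω_d = π/t_p = π/0.0390 = 80.6 rad/s.
ω_n = ω_d/√(1−ζ²) = 80.6/√0.547 = 109 rad/s.

ω_n ≈ 109 rad/s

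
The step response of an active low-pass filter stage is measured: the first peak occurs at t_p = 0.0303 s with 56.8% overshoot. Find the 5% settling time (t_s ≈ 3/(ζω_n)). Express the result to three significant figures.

t_s ≈ 0.161 s

ζ from %OS: ζ = |ln 0.568|/√(π²+ln²0.568) = 0.177.
From t_p = π/ω_d, ω_d = π/0.0303 = 104 rad/s, so ω_n = ω_d/√(1−ζ²) = 105 rad/s.
t_s ≈ 3/(ζω_n) = 3/(0.177·105) = 0.161 s.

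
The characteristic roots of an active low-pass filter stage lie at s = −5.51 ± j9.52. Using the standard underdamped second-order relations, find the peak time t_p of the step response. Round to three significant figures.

t_p = π/ω_d with ω_d = 9.52 (the imaginary part), so t_p = 0.330 s.

t_p ≈ 0.330 s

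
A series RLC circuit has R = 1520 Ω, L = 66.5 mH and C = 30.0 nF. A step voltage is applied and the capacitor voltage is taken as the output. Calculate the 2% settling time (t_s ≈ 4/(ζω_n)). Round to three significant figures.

t_s ≈ 0.000350 s

For a series RLC circuit (capacitor voltage as output), ω_n = 1/√(LC) = 1/√(66.5 mH · 30.0 nF) = 22400 rad/s.
ζ = (R/2)·√(C/L) = (1520/2)·√(30.0 nF/66.5 mH) = 0.510.
t_s ≈ 4/(ζω_n) = 0.000350 s.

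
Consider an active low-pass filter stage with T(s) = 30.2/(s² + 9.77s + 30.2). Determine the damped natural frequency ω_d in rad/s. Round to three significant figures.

ω_d ≈ 2.52 rad/s

Comparing the denominator to s² + 2ζω_n s + ω_n²: ω_n = √30.2 = 5.50 rad/s, and 2ζω_n = 9.77 so ζ = 9.77/(2·5.50) = 0.889.
The damped frequency ω_d = ω_n√(1−ζ²) = 2.52 rad/s.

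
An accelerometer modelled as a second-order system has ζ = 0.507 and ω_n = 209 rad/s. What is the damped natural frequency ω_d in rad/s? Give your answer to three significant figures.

ω_d = ω_n√(1−ζ²) = 209·√0.743 = 180 rad/s.

ω_d ≈ 180 rad/s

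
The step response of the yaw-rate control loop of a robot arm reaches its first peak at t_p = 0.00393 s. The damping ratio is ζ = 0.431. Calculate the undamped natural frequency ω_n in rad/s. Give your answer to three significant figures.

Peak time t_p = π/ω_d, so ω_d = π/t_p = π/0.00393 = 799 rad/s.
ω_n = ω_d/√(1−ζ²) = 799/√0.814 = 886 rad/s.

ω_n ≈ 886 rad/s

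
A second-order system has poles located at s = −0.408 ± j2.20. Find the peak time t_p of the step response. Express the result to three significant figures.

t_p ≈ 1.43 s

t_p = π/ω_d with ω_d = 2.20 (the imaginary part), so t_p = 1.43 s.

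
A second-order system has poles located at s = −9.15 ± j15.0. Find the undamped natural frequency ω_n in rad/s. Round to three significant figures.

|pole| = ω_n = √(9.15² + 15.0²) = 17.6 rad/s; ζ = cos θ = σ/ω_n = 0.521.

ω_n ≈ 17.6 rad/s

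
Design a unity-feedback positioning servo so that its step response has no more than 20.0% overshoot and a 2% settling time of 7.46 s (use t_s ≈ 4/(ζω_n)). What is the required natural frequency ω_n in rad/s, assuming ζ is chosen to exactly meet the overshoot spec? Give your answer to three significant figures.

Inverting the overshoot relation: ζ = |ln 0.200|/√(π² + ln²0.200) = 0.456.
Then ω_n = 4/(ζ t_s) = 4/(0.456 × 7.46) = 1.18 rad/s.

ω_n ≈ 1.18 rad/s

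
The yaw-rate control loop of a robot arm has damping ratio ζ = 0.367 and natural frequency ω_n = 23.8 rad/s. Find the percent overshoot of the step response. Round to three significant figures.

For an underdamped second-order system, %OS = 100·exp(−πζ/√(1−ζ²)).
πζ/√(1−ζ²) = π·0.367/√(1−0.135) = 1.239, so %OS = 100·e^(−1.239) = 29.0%.

%OS ≈ 29.0%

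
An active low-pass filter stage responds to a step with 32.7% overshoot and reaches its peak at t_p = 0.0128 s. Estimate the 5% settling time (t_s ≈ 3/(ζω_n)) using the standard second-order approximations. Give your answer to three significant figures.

t_s ≈ 0.0344 s

ζ from %OS: ζ = |ln 0.327|/√(π²+ln²0.327) = 0.335.
t_p = π/ω_d ⇒ ω_d = 245 rad/s; then ω_n = ω_d/√(1−ζ²) = 261 rad/s.
t_s ≈ 3/(ζω_n) = 3/(0.335·261) = 0.0344 s.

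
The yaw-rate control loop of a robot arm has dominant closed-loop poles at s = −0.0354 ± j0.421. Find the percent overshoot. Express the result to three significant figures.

The poles are at −σ ± jω_d with σ = 0.0354 and ω_d = 0.421, so ω_n = √(σ²+ω_d²) = 0.422 rad/s and ζ = σ/ω_n = 0.0838.
%OS = 100·exp(−πζ/√(1−ζ²)) = 76.8%.

%OS ≈ 76.8%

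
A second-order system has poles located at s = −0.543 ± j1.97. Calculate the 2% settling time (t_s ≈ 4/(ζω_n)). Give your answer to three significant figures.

t_s ≈ 7.37 s

For poles at −σ ± jω_d, ζω_n = σ = 0.543, so t_s ≈ 4/σ = 7.37 s.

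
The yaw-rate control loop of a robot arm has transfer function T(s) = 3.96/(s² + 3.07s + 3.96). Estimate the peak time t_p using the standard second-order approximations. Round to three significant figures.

t_p ≈ 2.48 s

ω_n = √3.96 = 1.99 rad/s; ζ = 3.07/(2·1.99) = 0.771.
The damped frequency ω_d = ω_n√(1−ζ²) = 1.27 rad/s. Then t_p = π/ω_d = 2.48 s.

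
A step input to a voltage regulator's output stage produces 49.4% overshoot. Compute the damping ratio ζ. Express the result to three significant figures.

ζ ≈ 0.219

From %OS = 100·exp(−πζ/√(1−ζ²)), invert to get ζ = −ln(OS)/√(π² + ln²(OS)) with OS = 0.494.
−ln 0.494 = 0.7052, so ζ = 0.7052/√(π² + 0.4973) = 0.219.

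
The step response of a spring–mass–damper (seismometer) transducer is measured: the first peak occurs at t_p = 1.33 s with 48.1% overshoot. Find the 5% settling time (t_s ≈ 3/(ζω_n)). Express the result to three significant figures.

From the overshoot, ζ = −ln(OS)/√(π²+ln²(OS)) = 0.227.
t_p = π/ω_d ⇒ ω_d = 2.36 rad/s; then ω_n = ω_d/√(1−ζ²) = 2.43 rad/s.
t_s ≈ 3/(ζω_n) = 3/(0.227·2.43) = 5.45 s.

t_s ≈ 5.45 s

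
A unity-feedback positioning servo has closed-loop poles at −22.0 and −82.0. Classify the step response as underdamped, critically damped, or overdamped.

Since the poles are distinct, negative and real, the response is overdamped.

overdamped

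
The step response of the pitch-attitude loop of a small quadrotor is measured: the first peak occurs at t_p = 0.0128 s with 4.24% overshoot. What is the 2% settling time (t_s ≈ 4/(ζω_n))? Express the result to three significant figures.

The overshoot fixes ζ = −ln(OS)/√(π²+ln²(OS)) = 0.709.
t_p = π/ω_d ⇒ ω_d = 245 rad/s; then ω_n = ω_d/√(1−ζ²) = 348 rad/s.
t_s ≈ 4/(ζω_n) = 4/(0.709·348) = 0.0162 s.

t_s ≈ 0.0162 s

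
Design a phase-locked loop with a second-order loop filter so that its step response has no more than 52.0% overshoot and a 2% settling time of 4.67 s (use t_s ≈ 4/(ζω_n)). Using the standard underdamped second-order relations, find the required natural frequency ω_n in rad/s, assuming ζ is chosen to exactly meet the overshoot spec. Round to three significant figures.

ω_n ≈ 4.20 rad/s

ζ = −ln(OS)/√(π² + (ln OS)²). With OS = 0.520, ln OS = −0.6539 and ζ = 0.6539/3.209 = 0.204.
From t_s ≈ 4/(ζω_n): ω_n = 4/(ζ·t_s) = 4/(0.204·4.67) = 4.20 rad/s.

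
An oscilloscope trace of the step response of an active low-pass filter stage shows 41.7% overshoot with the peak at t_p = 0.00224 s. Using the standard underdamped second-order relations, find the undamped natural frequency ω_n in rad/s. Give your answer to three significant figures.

The overshoot fixes ζ = −ln(OS)/√(π²+ln²(OS)) = 0.268.
From t_p = π/ω_d, ω_d = π/0.00224 = 1400 rad/s, so ω_n = ω_d/√(1−ζ²) = 1460 rad/s.

ω_n ≈ 1460 rad/s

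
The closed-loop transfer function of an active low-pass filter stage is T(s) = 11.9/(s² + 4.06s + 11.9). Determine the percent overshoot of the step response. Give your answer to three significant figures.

Matching coefficients with s² + 2ζω_n s + ω_n² gives ω_n² = 11.9 ⇒ ω_n = 3.45 rad/s, and ζ = 4.06/(2ω_n) = 0.588.
%OS = 100 e^{−πζ/√(1−ζ²)} with ζ = 0.588 gives 10.2%.

%OS ≈ 10.2%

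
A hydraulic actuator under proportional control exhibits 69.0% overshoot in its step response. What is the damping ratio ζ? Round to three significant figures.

ζ ≈ 0.117

ζ = −ln(OS)/√(π² + (ln OS)²). With OS = 0.690, ln OS = −0.3711 and ζ = 0.3711/3.163 = 0.117.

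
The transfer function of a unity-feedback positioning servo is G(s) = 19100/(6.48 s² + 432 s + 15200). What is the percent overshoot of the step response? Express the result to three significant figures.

Dividing through by 6.48: denominator becomes s² + 66.67 s + 2346.
So ω_n = √2346 = 48.4 rad/s and ζ = 66.67/(2·48.4) = 0.688.
%OS = 100·exp(−πζ/√(1−ζ²)) = 5.08%.

%OS ≈ 5.08%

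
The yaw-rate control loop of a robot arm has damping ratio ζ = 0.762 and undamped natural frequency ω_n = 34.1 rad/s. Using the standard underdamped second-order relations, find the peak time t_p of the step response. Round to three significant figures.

t_p ≈ 0.142 s

The damped frequency is ω_d = ω_n√(1−ζ²) = 34.1·√(1−0.581) = 22.1 rad/s.
Peak time t_p = π/ω_d = π/22.1 = 0.142 s.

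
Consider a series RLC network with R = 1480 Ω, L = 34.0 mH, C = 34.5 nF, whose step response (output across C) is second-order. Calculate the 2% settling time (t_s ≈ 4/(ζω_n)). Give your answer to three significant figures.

For a series RLC circuit (capacitor voltage as output), ω_n = 1/√(LC) = 1/√(34.0 mH · 34.5 nF) = 29200 rad/s.
ζ = (R/2)·√(C/L) = (1480/2)·√(34.5 nF/34.0 mH) = 0.745.
t_s ≈ 4/(ζω_n) = 0.000184 s.

t_s ≈ 0.000184 s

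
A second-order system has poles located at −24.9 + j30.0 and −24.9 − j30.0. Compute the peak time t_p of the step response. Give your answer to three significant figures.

t_p = π/ω_d with ω_d = 30.0 (the imaginary part), so t_p = 0.105 s.

t_p ≈ 0.105 s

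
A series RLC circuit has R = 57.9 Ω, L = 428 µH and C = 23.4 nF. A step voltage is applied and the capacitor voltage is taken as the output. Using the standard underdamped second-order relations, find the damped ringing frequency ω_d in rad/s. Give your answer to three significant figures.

ω_d ≈ 309000 rad/s

For a series RLC circuit (capacitor voltage as output), ω_n = 1/√(LC) = 1/√(428 µH · 23.4 nF) = 316000 rad/s.
ζ = (R/2)·√(C/L) = (57.9/2)·√(23.4 nF/428 µH) = 0.214.
The damped frequency ω_d = ω_n√(1−ζ²) = 309000 rad/s.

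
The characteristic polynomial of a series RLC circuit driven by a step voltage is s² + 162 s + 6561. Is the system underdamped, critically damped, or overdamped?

critically damped

a² − 4b = 162² − 4·6561 = 0 (repeated real root); the system is critically damped.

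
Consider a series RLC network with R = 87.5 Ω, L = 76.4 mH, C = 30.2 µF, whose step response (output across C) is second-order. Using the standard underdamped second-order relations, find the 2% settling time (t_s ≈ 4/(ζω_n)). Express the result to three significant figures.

t_s ≈ 0.00699 s

For a series RLC circuit (capacitor voltage as output), ω_n = 1/√(LC) = 1/√(76.4 mH · 30.2 µF) = 658 rad/s.
ζ = (R/2)·√(C/L) = (87.5/2)·√(30.2 µF/76.4 mH) = 0.870.
t_s ≈ 4/(ζω_n) = 0.00699 s.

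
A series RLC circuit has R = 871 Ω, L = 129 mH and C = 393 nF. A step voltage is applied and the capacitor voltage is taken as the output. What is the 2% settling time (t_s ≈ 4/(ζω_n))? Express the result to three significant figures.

For a series RLC circuit (capacitor voltage as output), ω_n = 1/√(LC) = 1/√(129 mH · 393 nF) = 4440 rad/s.
ζ = (R/2)·√(C/L) = (871/2)·√(393 nF/129 mH) = 0.760.
t_s ≈ 4/(ζω_n) = 0.00118 s.

t_s ≈ 0.00118 s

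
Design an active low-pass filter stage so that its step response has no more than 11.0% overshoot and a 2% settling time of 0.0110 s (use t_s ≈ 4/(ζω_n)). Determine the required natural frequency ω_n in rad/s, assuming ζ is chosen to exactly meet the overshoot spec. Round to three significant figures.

Inverting the overshoot relation: ζ = |ln 0.110|/√(π² + ln²0.110) = 0.575.
From t_s ≈ 4/(ζω_n): ω_n = 4/(ζ·t_s) = 4/(0.575·0.0110) = 633 rad/s.

ω_n ≈ 633 rad/s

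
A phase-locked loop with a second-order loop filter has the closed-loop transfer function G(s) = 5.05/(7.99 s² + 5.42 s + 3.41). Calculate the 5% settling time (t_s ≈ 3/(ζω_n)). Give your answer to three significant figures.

Dividing through by 7.99: denominator becomes s² + 0.6783 s + 0.4268.
So ω_n = √0.4268 = 0.653 rad/s and ζ = 0.6783/(2·0.653) = 0.519.
t_s ≈ 3/(ζω_n) = 8.85 s.

t_s ≈ 8.85 s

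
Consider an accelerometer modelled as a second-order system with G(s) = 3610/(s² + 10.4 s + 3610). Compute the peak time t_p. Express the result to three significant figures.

Comparing the denominator to s² + 2ζω_n s + ω_n²: ω_n = √3610 = 60.1 rad/s, and 2ζω_n = 10.4 so ζ = 10.4/(2·60.1) = 0.0865.
ω_d = 60.1·√(1 − 0.0865²) = 59.9 rad/s. Then t_p = π/ω_d = 0.0525 s.

t_p ≈ 0.0525 s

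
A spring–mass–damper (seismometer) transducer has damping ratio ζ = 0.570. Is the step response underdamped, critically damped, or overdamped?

underdamped

Since ζ = 0.570 < 1, the system is underdamped.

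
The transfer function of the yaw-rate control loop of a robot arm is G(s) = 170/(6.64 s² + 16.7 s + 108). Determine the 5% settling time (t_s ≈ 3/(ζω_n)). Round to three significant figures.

t_s ≈ 2.39 s

Dividing through by 6.64: denominator becomes s² + 2.515 s + 16.27.
So ω_n = √16.27 = 4.03 rad/s and ζ = 2.515/(2·4.03) = 0.312.
t_s ≈ 3/(ζω_n) = 2.39 s.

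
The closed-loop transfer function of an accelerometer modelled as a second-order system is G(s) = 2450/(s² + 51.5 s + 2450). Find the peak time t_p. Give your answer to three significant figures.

ω_n = √2450 = 49.5 rad/s; ζ = 51.5/(2·49.5) = 0.520.
The damped frequency ω_d = ω_n√(1−ζ²) = 42.3 rad/s. Then t_p = π/ω_d = 0.0743 s.

t_p ≈ 0.0743 s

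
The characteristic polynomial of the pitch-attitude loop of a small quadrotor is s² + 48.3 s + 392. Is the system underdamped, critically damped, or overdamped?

overdamped

a² − 4b = 760 > 0 (two distinct real roots); the system is overdamped.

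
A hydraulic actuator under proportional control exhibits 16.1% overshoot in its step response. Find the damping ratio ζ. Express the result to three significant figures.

Inverting the overshoot relation: ζ = |ln 0.161|/√(π² + ln²0.161) = 0.503.

ζ ≈ 0.503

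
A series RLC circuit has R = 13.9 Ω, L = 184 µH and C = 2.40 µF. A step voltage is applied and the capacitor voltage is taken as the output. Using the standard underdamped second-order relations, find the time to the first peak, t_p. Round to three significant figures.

For a series RLC circuit (capacitor voltage as output), ω_n = 1/√(LC) = 1/√(184 µH · 2.40 µF) = 47600 rad/s.
ζ = (R/2)·√(C/L) = (13.9/2)·√(2.40 µF/184 µH) = 0.794.
The damped frequency ω_d = ω_n√(1−ζ²) = 28900 rad/s. t_p = π/ω_d = 0.000109 s.

t_p ≈ 0.000109 s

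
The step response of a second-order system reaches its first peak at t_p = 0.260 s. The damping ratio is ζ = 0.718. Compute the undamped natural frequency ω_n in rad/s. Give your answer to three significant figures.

ω_n ≈ 17.4 rad/s

Peak time t_p = π/ω_d, so ω_d = π/t_p = π/0.260 = 12.1 rad/s.
ω_n = ω_d/√(1−ζ²) = 12.1/√0.484 = 17.4 rad/s.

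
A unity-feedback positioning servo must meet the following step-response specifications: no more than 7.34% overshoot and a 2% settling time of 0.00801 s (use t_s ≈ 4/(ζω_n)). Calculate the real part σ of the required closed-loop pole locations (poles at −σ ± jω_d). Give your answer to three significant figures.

The settling-time spec alone fixes σ = ζω_n = 4/t_s = 4/0.00801 = 499.
(Overshoot then fixes ζ = 0.639 and hence ω_d = σ·√(1−ζ²)/ζ = 601 rad/s.)

σ ≈ 499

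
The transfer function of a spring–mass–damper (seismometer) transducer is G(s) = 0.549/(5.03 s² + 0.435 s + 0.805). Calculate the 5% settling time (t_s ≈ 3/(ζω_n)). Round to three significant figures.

t_s ≈ 69.4 s

Dividing through by 5.03: denominator becomes s² + 0.08648 s + 0.1600.
So ω_n = √0.1600 = 0.400 rad/s and ζ = 0.08648/(2·0.400) = 0.108.
t_s ≈ 3/(ζω_n) = 69.4 s.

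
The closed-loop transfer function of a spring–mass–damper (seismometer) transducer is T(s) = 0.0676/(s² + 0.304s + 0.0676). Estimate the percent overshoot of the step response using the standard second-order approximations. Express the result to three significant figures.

ω_n = √0.0676 = 0.260 rad/s; ζ = 0.304/(2·0.260) = 0.585.
%OS = 100 e^{−πζ/√(1−ζ²)} with ζ = 0.585 gives 10.4%.

%OS ≈ 10.4%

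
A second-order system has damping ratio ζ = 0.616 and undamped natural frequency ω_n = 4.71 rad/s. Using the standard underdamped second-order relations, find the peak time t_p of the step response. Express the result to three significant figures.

The damped frequency is ω_d = ω_n√(1−ζ²) = 4.71·√(1−0.379) = 3.71 rad/s.
Peak time t_p = π/ω_d = π/3.71 = 0.847 s.

t_p ≈ 0.847 s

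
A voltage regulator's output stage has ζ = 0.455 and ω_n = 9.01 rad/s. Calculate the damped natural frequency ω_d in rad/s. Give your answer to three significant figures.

ω_d ≈ 8.02 rad/s

ω_d = ω_n√(1−ζ²) = 9.01·√0.793 = 8.02 rad/s.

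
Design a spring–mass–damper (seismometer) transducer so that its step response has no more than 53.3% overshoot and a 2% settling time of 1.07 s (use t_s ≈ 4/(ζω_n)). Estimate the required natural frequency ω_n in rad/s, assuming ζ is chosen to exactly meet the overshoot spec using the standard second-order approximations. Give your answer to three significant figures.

ω_n ≈ 19.0 rad/s

From %OS = 100·exp(−πζ/√(1−ζ²)), invert to get ζ = −ln(OS)/√(π² + ln²(OS)) with OS = 0.533.
−ln 0.533 = 0.6292, so ζ = 0.6292/√(π² + 0.3959) = 0.196.
Then ω_n = 4/(ζ t_s) = 4/(0.196 × 1.07) = 19.0 rad/s.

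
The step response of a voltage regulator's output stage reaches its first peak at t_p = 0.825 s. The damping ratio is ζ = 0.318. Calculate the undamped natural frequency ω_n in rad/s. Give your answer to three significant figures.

Peak time t_p = π/ω_d, so ω_d = π/t_p = π/0.825 = 3.81 rad/s.
ω_n = ω_d/√(1−ζ²) = 3.81/√0.899 = 4.02 rad/s.

ω_n ≈ 4.02 rad/s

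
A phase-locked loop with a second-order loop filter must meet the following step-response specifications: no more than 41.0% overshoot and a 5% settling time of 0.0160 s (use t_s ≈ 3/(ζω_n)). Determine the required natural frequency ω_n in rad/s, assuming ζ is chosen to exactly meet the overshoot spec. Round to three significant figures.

ω_n ≈ 687 rad/s

Inverting the overshoot relation: ζ = |ln 0.410|/√(π² + ln²0.410) = 0.273.
From t_s ≈ 3/(ζω_n): ω_n = 3/(ζ·t_s) = 3/(0.273·0.0160) = 687 rad/s.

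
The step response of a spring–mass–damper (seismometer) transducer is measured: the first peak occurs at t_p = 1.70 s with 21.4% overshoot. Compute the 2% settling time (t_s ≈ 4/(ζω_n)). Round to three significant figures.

t_s ≈ 4.41 s

From the overshoot, ζ = −ln(OS)/√(π²+ln²(OS)) = 0.441.
From t_p = π/ω_d, ω_d = π/1.70 = 1.85 rad/s, so ω_n = ω_d/√(1−ζ²) = 2.06 rad/s.
t_s ≈ 4/(ζω_n) = 4/(0.441·2.06) = 4.41 s.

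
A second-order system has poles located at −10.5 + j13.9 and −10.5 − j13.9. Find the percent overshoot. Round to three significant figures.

With σ = 10.5, ω_d = 13.9: ω_n = √(σ²+ω_d²) = 17.4 rad/s, ζ = σ/ω_n = 0.603.
Overshoot: exp(−π·0.603/√(1−0.603²)) = 0.0932, i.e. 9.32%.

%OS ≈ 9.32%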